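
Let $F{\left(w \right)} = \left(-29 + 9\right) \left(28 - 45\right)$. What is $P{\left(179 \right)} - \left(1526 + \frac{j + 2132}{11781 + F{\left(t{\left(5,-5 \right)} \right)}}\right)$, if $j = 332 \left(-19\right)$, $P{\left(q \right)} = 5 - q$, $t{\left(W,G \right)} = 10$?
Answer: $- \frac{20601524}{12121} \approx -1699.7$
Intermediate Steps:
$F{\left(w \right)} = 340$ ($F{\left(w \right)} = \left(-20\right) \left(-17\right) = 340$)
$j = -6308$
$P{\left(179 \right)} - \left(1526 + \frac{j + 2132}{11781 + F{\left(t{\left(5,-5 \right)} \right)}}\right) = \left(5 - 179\right) - \left(1526 + \frac{-6308 + 2132}{11781 + 340}\right) = \left(5 - 179\right) - \left(1526 - \frac{4176}{12121}\right) = -174 - \left(1526 - \frac{4176}{12121}\right) = -174 - \frac{18492470}{12121} = - \frac{20601524}{12121}$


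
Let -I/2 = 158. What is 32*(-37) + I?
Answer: -1500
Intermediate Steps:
I = -316 (I = -2*158 = -316)
32*(-37) + I = 32*(-37) - 316 = -1184 - 316 = -1500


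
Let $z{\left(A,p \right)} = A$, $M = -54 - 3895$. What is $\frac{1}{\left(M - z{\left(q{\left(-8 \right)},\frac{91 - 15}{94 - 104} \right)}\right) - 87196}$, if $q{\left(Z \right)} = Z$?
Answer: $- \frac{1}{91137} \approx -1.0972 \cdot 10^{-5}$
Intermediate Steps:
$M = -3949$ ($M = -54 - 3895 = -3949$)
$\frac{1}{\left(M - z{\left(q{\left(-8 \right)},\frac{91 - 15}{94 - 104} \right)}\right) - 87196} = \frac{1}{\left(-3949 - -8\right) - 87196} = \frac{1}{\left(-3949 + 8\right) - 87196} = \frac{1}{-3941 - 87196} = \frac{1}{-91137} = - \frac{1}{91137}$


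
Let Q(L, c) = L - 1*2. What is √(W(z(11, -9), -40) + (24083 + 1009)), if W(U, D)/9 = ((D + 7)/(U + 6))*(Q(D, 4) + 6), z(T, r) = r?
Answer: 6*√598 ≈ 146.72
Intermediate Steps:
Q(L, c) = -2 + L (Q(L, c) = L - 2 = -2 + L)
W(U, D) = 9*(4 + D)*(7 + D)/(6 + U) (W(U, D) = 9*(((D + 7)/(U + 6))*((-2 + D) + 6)) = 9*(((7 + D)/(6 + U))*(4 + D)) = 9*((4 + D)*(7 + D)/(6 + U)) = 9*(4 + D)*(7 + D)/(6 + U))
√(W(z(11, -9), -40) + (24083 + 1009)) = √(9*(28 + (-40)² + 11*(-40))/(6 - 9) + (24083 + 1009)) = √(9*(28 + 1600 - 440)/(-3) + 25092) = √(9*(-⅓)*1188 + 25092) = √(-3564 + 25092) = √21528 = 6*√598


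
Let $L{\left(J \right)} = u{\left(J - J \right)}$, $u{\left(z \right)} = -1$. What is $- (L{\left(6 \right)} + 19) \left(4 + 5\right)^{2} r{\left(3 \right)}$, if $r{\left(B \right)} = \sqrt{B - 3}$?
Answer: $0$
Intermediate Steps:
$L{\left(J \right)} = -1$
$r{\left(B \right)} = \sqrt{-3 + B}$
$- (L{\left(6 \right)} + 19) \left(4 + 5\right)^{2} r{\left(3 \right)} = - (-1 + 19) \left(4 + 5\right)^{2} \sqrt{-3 + 3} = \left(-1\right) 18 \cdot 9^{2} \sqrt{0} = \left(-18\right) 81 \cdot 0 = \left(-1458\right) 0 = 0$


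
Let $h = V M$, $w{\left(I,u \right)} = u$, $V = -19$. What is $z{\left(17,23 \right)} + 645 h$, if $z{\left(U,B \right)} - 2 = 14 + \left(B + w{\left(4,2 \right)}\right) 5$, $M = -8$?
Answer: $98181$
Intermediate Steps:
$h = 152$ ($h = \left(-19\right) \left(-8\right) = 152$)
$z{\left(U,B \right)} = 26 + 5 B$ ($z{\left(U,B \right)} = 2 + \left(14 + \left(B + 2\right) 5\right) = 2 + \left(14 + \left(2 + B\right) 5\right) = 2 + \left(14 + \left(10 + 5 B\right)\right) = 2 + \left(24 + 5 B\right) = 26 + 5 B$)
$z{\left(17,23 \right)} + 645 h = \left(26 + 5 \cdot 23\right) + 645 \cdot 152 = \left(26 + 115\right) + 98040 = 141 + 98040 = 98181$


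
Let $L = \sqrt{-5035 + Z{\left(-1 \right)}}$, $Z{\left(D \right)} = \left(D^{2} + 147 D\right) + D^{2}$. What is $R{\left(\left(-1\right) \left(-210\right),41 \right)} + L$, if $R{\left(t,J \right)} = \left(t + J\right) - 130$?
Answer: $121 + 2 i \sqrt{1295} \approx 121.0 + 71.972 i$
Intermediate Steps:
$Z{\left(D \right)} = 2 D^{2} + 147 D$
$L = 2 i \sqrt{1295}$ ($L = \sqrt{-5035 - \left(147 + 2 \left(-1\right)\right)} = \sqrt{-5035 - \left(147 - 2\right)} = \sqrt{-5035 - 145} = \sqrt{-5180} = 2 i \sqrt{1295} \approx 71.972 i$)
$R{\left(t,J \right)} = -130 + J + t$ ($R{\left(t,J \right)} = \left(J + t\right) - 130 = -130 + J + t$)
$R{\left(\left(-1\right) \left(-210\right),41 \right)} + L = \left(-130 + 41 - -210\right) + 2 i \sqrt{1295} = \left(-130 + 41 + 210\right) + 2 i \sqrt{1295} = 121 + 2 i \sqrt{1295}$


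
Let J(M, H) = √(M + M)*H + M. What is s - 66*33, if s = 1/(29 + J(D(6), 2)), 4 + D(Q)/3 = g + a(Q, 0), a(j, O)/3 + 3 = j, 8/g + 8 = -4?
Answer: -1807719/830 - √26/830 ≈ -2178.0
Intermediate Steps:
g = -⅔ (g = 8/(-8 - 4) = 8/(-12) = 8*(-1/12) = -⅔ ≈ -0.66667)
a(j, O) = -9 + 3*j
D(Q) = -41 + 9*Q (D(Q) = -12 + 3*(-⅔ + (-9 + 3*Q)) = -12 + 3*(-29/3 + 3*Q) = -12 + (-29 + 9*Q) = -41 + 9*Q)
J(M, H) = M + H*√2*√M (J(M, H) = √(2*M)*H + M = (√2*√M)*H + M = H*√2*√M + M = M + H*√2*√M)
s = 1/(42 + 2*√26) (s = 1/(29 + ((-41 + 9*6) + 2*√2*√(-41 + 9*6))) = 1/(29 + ((-41 + 54) + 2*√2*√(-41 + 54))) = 1/(29 + (13 + 2*√2*√13)) = 1/(29 + (13 + 2*√26)) = 1/(42 + 2*√26) ≈ 0.019158)
s - 66*33 = (21/830 - √26/830) - 66*33 = (21/830 - √26/830) - 2178 = -1807719/830 - √26/830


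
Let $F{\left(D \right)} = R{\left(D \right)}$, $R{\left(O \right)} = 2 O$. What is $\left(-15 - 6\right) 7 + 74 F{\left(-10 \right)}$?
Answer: $-1627$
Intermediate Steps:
$F{\left(D \right)} = 2 D$
$\left(-15 - 6\right) 7 + 74 F{\left(-10 \right)} = \left(-15 - 6\right) 7 + 74 \cdot 2 \left(-10\right) = \left(-21\right) 7 + 74 \left(-20\right) = -147 - 1480 = -1627$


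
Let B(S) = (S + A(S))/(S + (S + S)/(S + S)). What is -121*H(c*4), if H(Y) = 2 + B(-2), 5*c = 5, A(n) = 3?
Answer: -121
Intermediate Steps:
c = 1 (c = (⅕)*5 = 1)
B(S) = (3 + S)/(1 + S) (B(S) = (S + 3)/(S + (S + S)/(S + S)) = (3 + S)/(S + (2*S)/((2*S))) = (3 + S)/(S + (2*S)*(1/(2*S))) = (3 + S)/(S + 1) = (3 + S)/(1 + S))
H(Y) = 1 (H(Y) = 2 + (3 - 2)/(1 - 2) = 2 + 1/(-1) = 2 - 1*1 = 2 - 1 = 1)
-121*H(c*4) = -121*1 = -121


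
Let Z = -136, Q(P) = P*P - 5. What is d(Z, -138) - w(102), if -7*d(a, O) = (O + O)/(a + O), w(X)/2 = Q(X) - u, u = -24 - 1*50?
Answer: -20087352/959 ≈ -20946.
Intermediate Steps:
Q(P) = -5 + P² (Q(P) = P² - 5 = -5 + P²)
u = -74 (u = -24 - 50 = -74)
w(X) = 138 + 2*X² (w(X) = 2*((-5 + X²) - 1*(-74)) = 2*((-5 + X²) + 74) = 2*(69 + X²) = 138 + 2*X²)
d(a, O) = -2*O/(7*(O + a)) (d(a, O) = -(O + O)/(7*(a + O)) = -2*O/(7*(O + a)))
d(Z, -138) - w(102) = -2*(-138)/(7*(-138) + 7*(-136)) - (138 + 2*102²) = -2*(-138)/(-966 - 952) - (138 + 2*10404) = -2*(-138)/(-1918) - (138 + 20808) = -2*(-138)*(-1/1918) - 1*20946 = -138/959 - 20946 = -20087352/959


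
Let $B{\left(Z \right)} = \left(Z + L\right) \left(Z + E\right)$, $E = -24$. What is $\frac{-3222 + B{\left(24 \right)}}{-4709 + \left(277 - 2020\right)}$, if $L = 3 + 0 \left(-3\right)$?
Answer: $\frac{1611}{3226} \approx 0.49938$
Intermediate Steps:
$L = 3$ ($L = 3 + 0 = 3$)
$B{\left(Z \right)} = \left(-24 + Z\right) \left(3 + Z\right)$ ($B{\left(Z \right)} = \left(Z + 3\right) \left(Z - 24\right) = \left(3 + Z\right) \left(-24 + Z\right) = \left(-24 + Z\right) \left(3 + Z\right)$)
$\frac{-3222 + B{\left(24 \right)}}{-4709 + \left(277 - 2020\right)} = \frac{-3222 - \left(576 - 576\right)}{-4709 + \left(277 - 2020\right)} = \frac{-3222 - 0}{-4709 + \left(277 - 2020\right)} = \frac{-3222 + 0}{-4709 - 1743} = - \frac{3222}{-6452} = \left(-3222\right) \left(- \frac{1}{6452}\right) = \frac{1611}{3226}$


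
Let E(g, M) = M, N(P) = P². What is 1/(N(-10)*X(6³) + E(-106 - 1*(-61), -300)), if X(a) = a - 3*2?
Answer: 1/20700 ≈ 4.8309e-5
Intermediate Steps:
X(a) = -6 + a (X(a) = a - 6 = -6 + a)
1/(N(-10)*X(6³) + E(-106 - 1*(-61), -300)) = 1/((-10)²*(-6 + 6³) - 300) = 1/(100*(-6 + 216) - 300) = 1/(100*210 - 300) = 1/(21000 - 300) = 1/20700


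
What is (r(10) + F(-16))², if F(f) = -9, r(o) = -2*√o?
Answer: 121 + 36*√10 ≈ 234.84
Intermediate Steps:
(r(10) + F(-16))² = (-2*√10 - 9)² = (-9 - 2*√10)²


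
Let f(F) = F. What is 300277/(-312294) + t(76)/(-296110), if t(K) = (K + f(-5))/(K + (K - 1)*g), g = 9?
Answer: -16693801011961/17361876407835 ≈ -0.96152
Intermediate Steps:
t(K) = (-5 + K)/(-9 + 10*K) (t(K) = (K - 5)/(K + (K - 1)*9) = (-5 + K)/(K + (-1 + K)*9) = (-5 + K)/(K + (-9 + 9*K)) = (-5 + K)/(-9 + 10*K))
300277/(-312294) + t(76)/(-296110) = 300277/(-312294) + ((-5 + 76)/(-9 + 10*76))/(-296110) = 300277*(-1/312294) + (71/(-9 + 760))*(-1/296110) = -300277/312294 + (71/751)*(-1/296110) = -300277/312294 - 71/222378610 = -16693801011961/17361876407835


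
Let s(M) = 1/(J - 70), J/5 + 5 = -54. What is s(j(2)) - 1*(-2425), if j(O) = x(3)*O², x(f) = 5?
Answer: 885124/365 ≈ 2425.0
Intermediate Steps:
J = -295 (J = -25 + 5*(-54) = -25 - 270 = -295)
j(O) = 5*O²
s(M) = -1/365 (s(M) = 1/(-295 - 70) = 1/(-365) = -1/365)
s(j(2)) - 1*(-2425) = -1/365 - 1*(-2425) = -1/365 + 2425 = 885124/365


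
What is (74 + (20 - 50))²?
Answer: 1936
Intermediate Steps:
(74 + (20 - 50))² = (74 - 30)² = 44² = 1936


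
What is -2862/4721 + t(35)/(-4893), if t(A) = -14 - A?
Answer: -1967491/3299979 ≈ -0.59621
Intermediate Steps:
-2862/4721 + t(35)/(-4893) = -2862/4721 + (-14 - 1*35)/(-4893) = -2862*1/4721 + (-14 - 35)*(-1/4893) = -2862/4721 - 49*(-1/4893) = -2862/4721 + 7/699 = -1967491/3299979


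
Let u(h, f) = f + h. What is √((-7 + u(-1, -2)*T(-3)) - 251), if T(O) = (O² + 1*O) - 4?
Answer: 2*I*√66 ≈ 16.248*I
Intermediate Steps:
T(O) = -4 + O + O² (T(O) = (O² + O) - 4 = (O + O²) - 4 = -4 + O + O²)
√((-7 + u(-1, -2)*T(-3)) - 251) = √((-7 + (-2 - 1)*(-4 - 3 + (-3)²)) - 251) = √((-7 - 3*(-4 - 3 + 9)) - 251) = √((-7 - 3*2) - 251) = √((-7 - 6) - 251) = √(-13 - 251) = √(-264) = 2*I*√66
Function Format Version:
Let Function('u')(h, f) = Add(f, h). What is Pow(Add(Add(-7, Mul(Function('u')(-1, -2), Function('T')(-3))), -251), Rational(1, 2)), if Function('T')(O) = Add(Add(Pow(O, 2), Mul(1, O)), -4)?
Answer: Mul(2, I, Pow(66, Rational(1, 2))) ≈ Mul(16.248, I)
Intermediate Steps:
Function('T')(O) = Add(-4, O, Pow(O, 2)) (Function('T')(O) = Add(Add(Pow(O, 2), O), -4) = Add(Add(O, Pow(O, 2)), -4) = Add(-4, O, Pow(O, 2)))
Pow(Add(Add(-7, Mul(Function('u')(-1, -2), Function('T')(-3))), -251), Rational(1, 2)) = Pow(Add(Add(-7, Mul(Add(-2, -1), Add(-4, -3, Pow(-3, 2)))), -251), Rational(1, 2)) = Pow(Add(Add(-7, Mul(-3, Add(-4, -3, 9))), -251), Rational(1, 2)) = Pow(Add(Add(-7, Mul(-3, 2)), -251), Rational(1, 2)) = Pow(Add(Add(-7, -6), -251), Rational(1, 2)) = Pow(Add(-13, -251), Rational(1, 2)) = Pow(-264, Rational(1, 2)) = Mul(2, I, Pow(66, Rational(1, 2)))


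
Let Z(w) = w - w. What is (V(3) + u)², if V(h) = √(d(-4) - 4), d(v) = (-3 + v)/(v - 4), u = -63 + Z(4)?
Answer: 31727/8 - 315*I*√2/2 ≈ 3965.9 - 222.74*I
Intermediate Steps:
Z(w) = 0
u = -63 (u = -63 + 0 = -63)
d(v) = (-3 + v)/(-4 + v)
V(h) = 5*I*√2/4 (V(h) = √((-3 - 4)/(-4 - 4) - 4) = √(-7/(-8) - 4) = √(-⅛*(-7) - 4) = √(7/8 - 4) = √(-25/8) = 5*I*√2/4)
(V(3) + u)² = (5*I*√2/4 - 63)² = (-63 + 5*I*√2/4)²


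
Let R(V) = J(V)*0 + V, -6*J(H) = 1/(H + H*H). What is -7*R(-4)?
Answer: 28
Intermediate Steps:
J(H) = -1/(6*(H + H**2)) (J(H) = -1/(6*(H + H*H)) = -1/(6*(H + H**2)))
R(V) = V (R(V) = -1/(6*V*(1 + V))*0 + V = 0 + V = V)
-7*R(-4) = -7*(-4) = 28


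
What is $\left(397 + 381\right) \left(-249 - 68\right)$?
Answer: $-246626$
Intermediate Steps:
$\left(397 + 381\right) \left(-249 - 68\right) = 778 \left(-249 - 68\right) = 778 \left(-317\right) = -246626$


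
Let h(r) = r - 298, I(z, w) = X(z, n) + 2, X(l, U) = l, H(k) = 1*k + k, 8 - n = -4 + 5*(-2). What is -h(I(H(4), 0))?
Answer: 288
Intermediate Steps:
n = 22 (n = 8 - (-4 + 5*(-2)) = 8 - (-4 - 10) = 8 - 1*(-14) = 8 + 14 = 22)
H(k) = 2*k (H(k) = k + k = 2*k)
I(z, w) = 2 + z (I(z, w) = z + 2 = 2 + z)
h(r) = -298 + r
-h(I(H(4), 0)) = -(-298 + (2 + 2*4)) = -(-298 + (2 + 8)) = -(-298 + 10) = -1*(-288) = 288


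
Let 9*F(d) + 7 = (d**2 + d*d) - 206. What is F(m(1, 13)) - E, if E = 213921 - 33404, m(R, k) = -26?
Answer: -1623514/9 ≈ -1.8039e+5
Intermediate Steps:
E = 180517
F(d) = -71/3 + 2*d**2/9 (F(d) = -7/9 + ((d**2 + d*d) - 206)/9 = -7/9 + ((d**2 + d**2) - 206)/9 = -7/9 + (2*d**2 - 206)/9 = -7/9 + (-206 + 2*d**2)/9 = -7/9 + (-206/9 + 2*d**2/9) = -71/3 + 2*d**2/9)
F(m(1, 13)) - E = (-71/3 + (2/9)*(-26)**2) - 1*180517 = (-71/3 + (2/9)*676) - 180517 = (-71/3 + 1352/9) - 180517 = 1139/9 - 180517 = -1623514/9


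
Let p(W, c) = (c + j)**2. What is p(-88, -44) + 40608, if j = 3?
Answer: 42289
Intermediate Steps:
p(W, c) = (3 + c)**2 (p(W, c) = (c + 3)**2 = (3 + c)**2)
p(-88, -44) + 40608 = (3 - 44)**2 + 40608 = (-41)**2 + 40608 = 1681 + 40608 = 42289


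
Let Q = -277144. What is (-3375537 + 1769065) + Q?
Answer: -1883616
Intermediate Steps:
(-3375537 + 1769065) + Q = (-3375537 + 1769065) - 277144 = -1606472 - 277144 = -1883616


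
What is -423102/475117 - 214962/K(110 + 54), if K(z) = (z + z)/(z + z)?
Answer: -102132523656/475117 ≈ -2.1496e+5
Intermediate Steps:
K(z) = 1 (K(z) = (2*z)/((2*z)) = (2*z)*(1/(2*z)) = 1)
-423102/475117 - 214962/K(110 + 54) = -423102/475117 - 214962/1 = -423102*1/475117 - 214962*1 = -423102/475117 - 214962 = -102132523656/475117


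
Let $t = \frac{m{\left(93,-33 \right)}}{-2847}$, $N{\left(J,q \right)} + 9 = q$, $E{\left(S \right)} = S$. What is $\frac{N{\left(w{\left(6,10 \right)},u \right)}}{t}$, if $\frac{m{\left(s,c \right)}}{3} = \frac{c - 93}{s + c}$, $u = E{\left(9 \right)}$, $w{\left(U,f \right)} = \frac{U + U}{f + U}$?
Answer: $0$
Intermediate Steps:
$w{\left(U,f \right)} = \frac{2 U}{U + f}$
$u = 9$
$m{\left(s,c \right)} = \frac{3 \left(-93 + c\right)}{c + s}$ ($m{\left(s,c \right)} = 3 \frac{c - 93}{s + c} = 3 \frac{-93 + c}{c + s} = \frac{3 \left(-93 + c\right)}{c + s}$)
$N{\left(J,q \right)} = -9 + q$
$t = \frac{21}{9490}$ ($t = \frac{3 \frac{1}{-33 + 93} \left(-93 - 33\right)}{-2847} = 3 \cdot \frac{1}{60} \left(-126\right) \left(- \frac{1}{2847}\right) = \left(- \frac{63}{10}\right) \left(- \frac{1}{2847}\right) = \frac{21}{9490} \approx 0.0022129$)
$\frac{N{\left(w{\left(6,10 \right)},u \right)}}{t} = \frac{-9 + 9}{\frac{21}{9490}} = 0 \cdot \frac{9490}{21} = 0$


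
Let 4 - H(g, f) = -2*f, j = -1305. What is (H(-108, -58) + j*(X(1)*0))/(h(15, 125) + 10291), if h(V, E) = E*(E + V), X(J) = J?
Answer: -112/27791 ≈ -0.0040301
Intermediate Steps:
H(g, f) = 4 + 2*f (H(g, f) = 4 - (-2)*f = 4 + 2*f)
(H(-108, -58) + j*(X(1)*0))/(h(15, 125) + 10291) = ((4 + 2*(-58)) - 1305*0)/(125*(125 + 15) + 10291) = ((4 - 116) - 1305*0)/(125*140 + 10291) = (-112 + 0)/(17500 + 10291) = -112/27791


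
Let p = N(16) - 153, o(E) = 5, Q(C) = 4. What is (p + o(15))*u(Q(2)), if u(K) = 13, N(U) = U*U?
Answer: 1404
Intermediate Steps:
N(U) = U²
p = 103 (p = 16² - 153 = 256 - 153 = 103)
(p + o(15))*u(Q(2)) = (103 + 5)*13 = 108*13 = 1404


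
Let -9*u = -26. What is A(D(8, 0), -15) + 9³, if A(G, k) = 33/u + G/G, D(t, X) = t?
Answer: 19277/26 ≈ 741.42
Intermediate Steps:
u = 26/9 (u = -⅑*(-26) = 26/9 ≈ 2.8889)
A(G, k) = 323/26 (A(G, k) = 33/(26/9) + G/G = 33*(9/26) + 1 = 297/26 + 1 = 323/26)
A(D(8, 0), -15) + 9³ = 323/26 + 9³ = 323/26 + 729 = 19277/26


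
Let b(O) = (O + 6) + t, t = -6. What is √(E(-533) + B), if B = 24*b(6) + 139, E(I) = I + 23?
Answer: I*√227 ≈ 15.067*I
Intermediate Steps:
E(I) = 23 + I
b(O) = O (b(O) = (O + 6) - 6 = (6 + O) - 6 = O)
B = 283 (B = 24*6 + 139 = 144 + 139 = 283)
√(E(-533) + B) = √((23 - 533) + 283) = √(-510 + 283) = √(-227) = I*√227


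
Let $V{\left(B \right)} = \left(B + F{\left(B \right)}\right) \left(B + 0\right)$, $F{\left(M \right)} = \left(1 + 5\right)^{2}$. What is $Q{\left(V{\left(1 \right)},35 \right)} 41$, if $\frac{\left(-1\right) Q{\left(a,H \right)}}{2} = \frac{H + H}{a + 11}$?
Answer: $- \frac{1435}{12} \approx -119.58$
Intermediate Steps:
$F{\left(M \right)} = 36$ ($F{\left(M \right)} = 6^{2} = 36$)
$V{\left(B \right)} = B \left(36 + B\right)$ ($V{\left(B \right)} = \left(B + 36\right) \left(B + 0\right) = \left(36 + B\right) B = B \left(36 + B\right)$)
$Q{\left(a,H \right)} = - \frac{4 H}{11 + a}$ ($Q{\left(a,H \right)} = - 2 \frac{H + H}{a + 11} = - 2 \frac{2 H}{11 + a} = - \frac{4 H}{11 + a}$)
$Q{\left(V{\left(1 \right)},35 \right)} 41 = \left(-4\right) 35 \frac{1}{11 + 1 \left(36 + 1\right)} 41 = \left(-4\right) 35 \frac{1}{11 + 1 \cdot 37} \cdot 41 = \left(-4\right) 35 \frac{1}{11 + 37} \cdot 41 = \left(-4\right) 35 \cdot \frac{1}{48} \cdot 41 = \left(- \frac{35}{12}\right) 41 = - \frac{1435}{12}$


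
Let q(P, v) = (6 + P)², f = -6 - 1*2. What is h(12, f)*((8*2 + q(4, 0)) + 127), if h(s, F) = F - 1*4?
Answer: -2916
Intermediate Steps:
f = -8 (f = -6 - 2 = -8)
h(s, F) = -4 + F (h(s, F) = F - 4 = -4 + F)
h(12, f)*((8*2 + q(4, 0)) + 127) = (-4 - 8)*((8*2 + (6 + 4)²) + 127) = -12*((16 + 10²) + 127) = -12*((16 + 100) + 127) = -12*(116 + 127) = -12*243 = -2916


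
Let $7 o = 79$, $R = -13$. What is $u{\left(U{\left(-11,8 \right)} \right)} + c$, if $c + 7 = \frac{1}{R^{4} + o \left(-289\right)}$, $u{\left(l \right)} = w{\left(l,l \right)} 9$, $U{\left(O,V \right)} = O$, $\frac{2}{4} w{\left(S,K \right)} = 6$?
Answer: $\frac{17886703}{177096} \approx 101.0$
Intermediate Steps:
$o = \frac{79}{7}$ ($o = \frac{1}{7} \cdot 79 = \frac{79}{7} \approx 11.286$)
$w{\left(S,K \right)} = 12$ ($w{\left(S,K \right)} = 2 \cdot 6 = 12$)
$u{\left(l \right)} = 108$ ($u{\left(l \right)} = 12 \cdot 9 = 108$)
$c = - \frac{1239665}{177096}$ ($c = -7 + \frac{1}{\left(-13\right)^{4} + \frac{79}{7} \left(-289\right)} = -7 + \frac{1}{28561 - \frac{22831}{7}} = -7 + \frac{1}{\frac{177096}{7}} = -7 + \frac{7}{177096} = - \frac{1239665}{177096} \approx -7.0$)
$u{\left(U{\left(-11,8 \right)} \right)} + c = 108 - \frac{1239665}{177096} = \frac{17886703}{177096}$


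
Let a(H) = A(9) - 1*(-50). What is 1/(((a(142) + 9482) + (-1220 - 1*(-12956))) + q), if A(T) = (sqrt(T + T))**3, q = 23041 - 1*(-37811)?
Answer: 10265/842961071 - 27*sqrt(2)/3371844284 ≈ 1.2166e-5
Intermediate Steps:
q = 60852 (q = 23041 + 37811 = 60852)
A(T) = 2*sqrt(2)*T**(3/2) (A(T) = (sqrt(2*T))**3 = (sqrt(2)*sqrt(T))**3 = 2*sqrt(2)*T**(3/2))
a(H) = 50 + 54*sqrt(2) (a(H) = 2*sqrt(2)*9**(3/2) - 1*(-50) = 2*sqrt(2)*27 + 50 = 54*sqrt(2) + 50 = 50 + 54*sqrt(2))
1/(((a(142) + 9482) + (-1220 - 1*(-12956))) + q) = 1/((((50 + 54*sqrt(2)) + 9482) + (-1220 - 1*(-12956))) + 60852) = 1/(((9532 + 54*sqrt(2)) + (-1220 + 12956)) + 60852) = 1/(((9532 + 54*sqrt(2)) + 11736) + 60852) = 1/((21268 + 54*sqrt(2)) + 60852) = 1/(82120 + 54*sqrt(2))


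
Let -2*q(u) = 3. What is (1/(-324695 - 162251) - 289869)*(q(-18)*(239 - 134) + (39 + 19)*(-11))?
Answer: 224570525169325/973892 ≈ 2.3059e+8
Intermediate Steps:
q(u) = -3/2 (q(u) = -1/2*3 = -3/2)
(1/(-324695 - 162251) - 289869)*(q(-18)*(239 - 134) + (39 + 19)*(-11)) = (1/(-324695 - 162251) - 289869)*(-3*(239 - 134)/2 + (39 + 19)*(-11)) = (1/(-486946) - 289869)*(-3/2*105 + 58*(-11)) = (-1/486946 - 289869)*(-315/2 - 638) = -141150550075/486946*(-1591/2) = 224570525169325/973892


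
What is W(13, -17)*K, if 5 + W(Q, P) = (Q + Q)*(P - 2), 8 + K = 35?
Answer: -13473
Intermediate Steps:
K = 27 (K = -8 + 35 = 27)
W(Q, P) = -5 + 2*Q*(-2 + P) (W(Q, P) = -5 + (Q + Q)*(P - 2) = -5 + (2*Q)*(-2 + P) = -5 + 2*Q*(-2 + P))
W(13, -17)*K = (-5 - 4*13 + 2*(-17)*13)*27 = (-5 - 52 - 442)*27 = -499*27 = -13473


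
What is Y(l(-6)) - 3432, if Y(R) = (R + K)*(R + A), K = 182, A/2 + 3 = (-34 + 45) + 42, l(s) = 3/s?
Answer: 58509/4 ≈ 14627.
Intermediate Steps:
A = 100 (A = -6 + 2*((-34 + 45) + 42) = -6 + 2*(11 + 42) = -6 + 2*53 = -6 + 106 = 100)
Y(R) = (100 + R)*(182 + R) (Y(R) = (R + 182)*(R + 100) = (182 + R)*(100 + R) = (100 + R)*(182 + R))
Y(l(-6)) - 3432 = (18200 + (3/(-6))² + 282*(3/(-6))) - 3432 = (18200 + (3*(-⅙))² + 282*(3*(-⅙))) - 3432 = (18200 + (-½)² + 282*(-½)) - 3432 = (18200 + ¼ - 141) - 3432 = 72237/4 - 3432 = 58509/4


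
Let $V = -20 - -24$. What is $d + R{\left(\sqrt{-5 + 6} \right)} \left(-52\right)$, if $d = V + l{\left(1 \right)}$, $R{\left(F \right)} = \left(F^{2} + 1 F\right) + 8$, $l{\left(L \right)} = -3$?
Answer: $-519$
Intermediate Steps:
$V = 4$ ($V = -20 + 24 = 4$)
$R{\left(F \right)} = 8 + F + F^{2}$ ($R{\left(F \right)} = \left(F^{2} + F\right) + 8 = \left(F + F^{2}\right) + 8 = 8 + F + F^{2}$)
$d = 1$ ($d = 4 - 3 = 1$)
$d + R{\left(\sqrt{-5 + 6} \right)} \left(-52\right) = 1 + \left(8 + \sqrt{-5 + 6} + \left(\sqrt{-5 + 6}\right)^{2}\right) \left(-52\right) = 1 + \left(8 + \sqrt{1} + \left(\sqrt{1}\right)^{2}\right) \left(-52\right) = 1 + \left(8 + 1 + 1^{2}\right) \left(-52\right) = 1 + \left(8 + 1 + 1\right) \left(-52\right) = 1 + 10 \left(-52\right) = 1 - 520 = -519$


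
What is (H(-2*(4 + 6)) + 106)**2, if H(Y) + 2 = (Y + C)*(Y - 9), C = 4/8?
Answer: 1792921/4 ≈ 4.4823e+5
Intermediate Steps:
C = 1/2 (C = 4*(1/8) = 1/2 ≈ 0.50000)
H(Y) = -2 + (1/2 + Y)*(-9 + Y) (H(Y) = -2 + (Y + 1/2)*(Y - 9) = -2 + (1/2 + Y)*(-9 + Y))
(H(-2*(4 + 6)) + 106)**2 = ((-13/2 + (-2*(4 + 6))**2 - (-17)*(4 + 6)) + 106)**2 = ((-13/2 + (-2*10)**2 - (-17)*10) + 106)**2 = ((-13/2 + (-20)**2 - 17/2*(-20)) + 106)**2 = ((-13/2 + 400 + 170) + 106)**2 = (1127/2 + 106)**2 = (1339/2)**2 = 1792921/4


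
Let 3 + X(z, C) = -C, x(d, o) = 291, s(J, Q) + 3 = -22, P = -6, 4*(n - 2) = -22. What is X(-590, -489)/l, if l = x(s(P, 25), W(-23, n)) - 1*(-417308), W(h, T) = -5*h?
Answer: 486/417599 ≈ 0.0011638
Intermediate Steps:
n = -7/2 (n = 2 + (1/4)*(-22) = 2 - 11/2 = -7/2 ≈ -3.5000)
s(J, Q) = -25 (s(J, Q) = -3 - 22 = -25)
X(z, C) = -3 - C
l = 417599 (l = 291 - 1*(-417308) = 291 + 417308 = 417599)
X(-590, -489)/l = (-3 - 1*(-489))/417599 = (-3 + 489)*(1/417599) = 486*(1/417599) = 486/417599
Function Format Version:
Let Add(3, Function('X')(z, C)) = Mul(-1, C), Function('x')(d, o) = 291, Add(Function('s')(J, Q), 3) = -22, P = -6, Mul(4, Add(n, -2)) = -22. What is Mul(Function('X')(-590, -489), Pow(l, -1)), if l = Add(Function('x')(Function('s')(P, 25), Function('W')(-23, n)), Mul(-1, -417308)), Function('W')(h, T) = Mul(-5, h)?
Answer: Rational(486, 417599) ≈ 0.0011638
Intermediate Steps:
n = Rational(-7, 2) (n = Add(2, Mul(Rational(1, 4), -22)) = Add(2, Rational(-11, 2)) = Rational(-7, 2) ≈ -3.5000)
Function('s')(J, Q) = -25 (Function('s')(J, Q) = Add(-3, -22) = -25)
Function('X')(z, C) = Add(-3, Mul(-1, C))
l = 417599 (l = Add(291, Mul(-1, -417308)) = Add(291, 417308) = 417599)
Mul(Function('X')(-590, -489), Pow(l, -1)) = Mul(Add(-3, Mul(-1, -489)), Pow(417599, -1)) = Mul(Add(-3, 489), Rational(1, 417599)) = Mul(486, Rational(1, 417599)) = Rational(486, 417599)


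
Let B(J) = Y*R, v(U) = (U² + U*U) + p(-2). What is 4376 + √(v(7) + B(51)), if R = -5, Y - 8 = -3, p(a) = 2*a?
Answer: 4376 + √69 ≈ 4384.3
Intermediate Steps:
Y = 5 (Y = 8 - 3 = 5)
v(U) = -4 + 2*U² (v(U) = (U² + U*U) + 2*(-2) = (U² + U²) - 4 = 2*U² - 4 = -4 + 2*U²)
B(J) = -25 (B(J) = 5*(-5) = -25)
4376 + √(v(7) + B(51)) = 4376 + √((-4 + 2*7²) - 25) = 4376 + √((-4 + 2*49) - 25) = 4376 + √((-4 + 98) - 25) = 4376 + √(94 - 25) = 4376 + √69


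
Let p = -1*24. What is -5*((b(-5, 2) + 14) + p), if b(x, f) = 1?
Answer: 45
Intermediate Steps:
p = -24
-5*((b(-5, 2) + 14) + p) = -5*((1 + 14) - 24) = -5*(15 - 24) = -5*(-9) = 45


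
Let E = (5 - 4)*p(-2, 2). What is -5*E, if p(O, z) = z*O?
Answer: 20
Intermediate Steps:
p(O, z) = O*z
E = -4 (E = (5 - 4)*(-2*2) = 1*(-4) = -4)
-5*E = -5*(-4) = 20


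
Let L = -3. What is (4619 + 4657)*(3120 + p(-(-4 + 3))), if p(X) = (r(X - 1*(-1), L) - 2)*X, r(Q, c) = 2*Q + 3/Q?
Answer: 28973586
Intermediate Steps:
p(X) = X*(2*X + 3/(1 + X)) (p(X) = ((2*(X - 1*(-1)) + 3/(X - 1*(-1))) - 2)*X = ((2*(X + 1) + 3/(X + 1)) - 2)*X = ((2*(1 + X) + 3/(1 + X)) - 2)*X = (((2 + 2*X) + 3/(1 + X)) - 2)*X = ((2 + 2*X + 3/(1 + X)) - 2)*X = (2*X + 3/(1 + X))*X = X*(2*X + 3/(1 + X)))
(4619 + 4657)*(3120 + p(-(-4 + 3))) = (4619 + 4657)*(3120 + (-(-4 + 3))*(3 + 2*(-(-4 + 3))*(1 - (-4 + 3)))/(1 - (-4 + 3))) = 9276*(3120 + (-1*(-1))*(3 + 2*(-1*(-1))*(1 - 1*(-1)))/(1 - 1*(-1))) = 9276*(3120 + 1*(3 + 2*1*(1 + 1))/(1 + 1)) = 9276*(3120 + 1*(3 + 2*1*2)/2) = 9276*(3120 + 1*(½)*(3 + 4)) = 9276*(3120 + 1*(½)*7) = 9276*(3120 + 7/2) = 9276*(6247/2) = 28973586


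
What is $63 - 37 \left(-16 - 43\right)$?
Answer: $2246$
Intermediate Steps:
$63 - 37 \left(-16 - 43\right) = 63 - -2183 = 63 + 2183 = 2246$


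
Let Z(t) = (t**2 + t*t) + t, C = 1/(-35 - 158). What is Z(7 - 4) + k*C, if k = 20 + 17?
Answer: 4016/193 ≈ 20.808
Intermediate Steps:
C = -1/193 (C = 1/(-193) = -1/193 ≈ -0.0051813)
Z(t) = t + 2*t**2 (Z(t) = (t**2 + t**2) + t = 2*t**2 + t = t + 2*t**2)
k = 37
Z(7 - 4) + k*C = (7 - 4)*(1 + 2*(7 - 4)) + 37*(-1/193) = 3*(1 + 2*3) - 37/193 = 3*(1 + 6) - 37/193 = 3*7 - 37/193 = 21 - 37/193 = 4016/193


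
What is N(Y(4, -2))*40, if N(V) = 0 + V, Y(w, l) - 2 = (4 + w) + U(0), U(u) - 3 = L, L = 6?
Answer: 760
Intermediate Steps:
U(u) = 9 (U(u) = 3 + 6 = 9)
Y(w, l) = 15 + w (Y(w, l) = 2 + ((4 + w) + 9) = 2 + (13 + w) = 15 + w)
N(V) = V
N(Y(4, -2))*40 = (15 + 4)*40 = 19*40 = 760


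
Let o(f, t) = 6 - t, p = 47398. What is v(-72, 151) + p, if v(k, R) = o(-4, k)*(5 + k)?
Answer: 42172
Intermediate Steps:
v(k, R) = (5 + k)*(6 - k) (v(k, R) = (6 - k)*(5 + k) = (5 + k)*(6 - k))
v(-72, 151) + p = (30 - 72 - 1*(-72)²) + 47398 = (30 - 72 - 1*5184) + 47398 = (30 - 72 - 5184) + 47398 = -5226 + 47398 = 42172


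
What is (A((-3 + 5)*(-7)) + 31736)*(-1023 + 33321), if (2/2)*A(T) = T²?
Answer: 1031339736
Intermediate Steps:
A(T) = T²
(A((-3 + 5)*(-7)) + 31736)*(-1023 + 33321) = (((-3 + 5)*(-7))² + 31736)*(-1023 + 33321) = ((2*(-7))² + 31736)*32298 = ((-14)² + 31736)*32298 = (196 + 31736)*32298 = 31932*32298 = 1031339736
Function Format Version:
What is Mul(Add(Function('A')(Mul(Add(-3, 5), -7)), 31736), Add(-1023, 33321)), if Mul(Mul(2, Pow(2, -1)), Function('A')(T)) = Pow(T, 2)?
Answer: 1031339736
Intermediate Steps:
Function('A')(T) = Pow(T, 2)
Mul(Add(Function('A')(Mul(Add(-3, 5), -7)), 31736), Add(-1023, 33321)) = Mul(Add(Pow(Mul(Add(-3, 5), -7), 2), 31736), Add(-1023, 33321)) = Mul(Add(Pow(Mul(2, -7), 2), 31736), 32298) = Mul(Add(Pow(-14, 2), 31736), 32298) = Mul(Add(196, 31736), 32298) = Mul(31932, 32298) = 1031339736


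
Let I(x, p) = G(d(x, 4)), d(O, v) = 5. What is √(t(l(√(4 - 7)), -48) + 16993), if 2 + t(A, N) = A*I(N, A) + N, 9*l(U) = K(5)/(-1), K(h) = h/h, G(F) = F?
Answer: √152482/3 ≈ 130.16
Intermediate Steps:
I(x, p) = 5
K(h) = 1
l(U) = -⅑ (l(U) = (1/(-1))/9 = (1*(-1))/9 = (⅑)*(-1) = -⅑)
t(A, N) = -2 + N + 5*A (t(A, N) = -2 + (A*5 + N) = -2 + (5*A + N) = -2 + (N + 5*A) = -2 + N + 5*A)
√(t(l(√(4 - 7)), -48) + 16993) = √((-2 - 48 + 5*(-⅑)) + 16993) = √((-2 - 48 - 5/9) + 16993) = √(-455/9 + 16993) = √(152482/9) = √152482/3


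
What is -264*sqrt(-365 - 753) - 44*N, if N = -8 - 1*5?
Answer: 572 - 264*I*sqrt(1118) ≈ 572.0 - 8827.2*I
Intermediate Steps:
N = -13 (N = -8 - 5 = -13)
-264*sqrt(-365 - 753) - 44*N = -264*sqrt(-365 - 753) - 44*(-13) = -264*I*sqrt(1118) + 572 = 572 - 264*I*sqrt(1118)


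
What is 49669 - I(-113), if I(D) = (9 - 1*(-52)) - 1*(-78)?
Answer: 49530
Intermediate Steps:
I(D) = 139 (I(D) = (9 + 52) + 78 = 61 + 78 = 139)
49669 - I(-113) = 49669 - 1*139 = 49669 - 139 = 49530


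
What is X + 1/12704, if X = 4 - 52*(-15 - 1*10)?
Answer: 16566017/12704 ≈ 1304.0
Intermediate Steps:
X = 1304 (X = 4 - 52*(-15 - 10) = 4 - 52*(-25) = 4 + 1300 = 1304)
X + 1/12704 = 1304 + 1/12704 = 16566017/12704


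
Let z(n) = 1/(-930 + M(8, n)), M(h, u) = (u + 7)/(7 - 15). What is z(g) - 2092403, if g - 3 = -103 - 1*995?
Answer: -1661367983/794 ≈ -2.0924e+6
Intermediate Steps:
M(h, u) = -7/8 - u/8 (M(h, u) = (7 + u)/(-8) = (7 + u)*(-⅛) = -7/8 - u/8)
g = -1095 (g = 3 + (-103 - 1*995) = 3 + (-103 - 995) = 3 - 1098 = -1095)
z(n) = 1/(-7447/8 - n/8) (z(n) = 1/(-930 + (-7/8 - n/8)) = 1/(-7447/8 - n/8))
z(g) - 2092403 = -8/(7447 - 1095) - 2092403 = -8/6352 - 2092403 = -8*1/6352 - 2092403 = -1/794 - 2092403 = -1661367983/794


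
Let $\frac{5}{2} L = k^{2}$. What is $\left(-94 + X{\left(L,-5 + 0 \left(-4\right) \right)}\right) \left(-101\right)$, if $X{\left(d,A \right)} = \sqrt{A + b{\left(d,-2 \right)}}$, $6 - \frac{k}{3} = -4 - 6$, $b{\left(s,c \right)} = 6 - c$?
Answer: $9494 - 101 \sqrt{3} \approx 9319.1$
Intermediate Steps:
$k = 48$ ($k = 18 - 3 \left(-4 - 6\right) = 18 - -30 = 18 + 30 = 48$)
$L = \frac{4608}{5}$ ($L = \frac{2 \cdot 48^{2}}{5} = \frac{2}{5} \cdot 2304 = \frac{4608}{5} \approx 921.6$)
$X{\left(d,A \right)} = \sqrt{8 + A}$ ($X{\left(d,A \right)} = \sqrt{A + \left(6 - -2\right)} = \sqrt{A + \left(6 + 2\right)} = \sqrt{A + 8} = \sqrt{8 + A}$)
$\left(-94 + X{\left(L,-5 + 0 \left(-4\right) \right)}\right) \left(-101\right) = \left(-94 + \sqrt{8 + \left(-5 + 0 \left(-4\right)\right)}\right) \left(-101\right) = \left(-94 + \sqrt{8 + \left(-5 + 0\right)}\right) \left(-101\right) = \left(-94 + \sqrt{8 - 5}\right) \left(-101\right) = \left(-94 + \sqrt{3}\right) \left(-101\right) = 9494 - 101 \sqrt{3}$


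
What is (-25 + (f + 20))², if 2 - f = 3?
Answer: 36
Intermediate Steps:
f = -1 (f = 2 - 1*3 = 2 - 3 = -1)
(-25 + (f + 20))² = (-25 + (-1 + 20))² = (-25 + 19)² = (-6)² = 36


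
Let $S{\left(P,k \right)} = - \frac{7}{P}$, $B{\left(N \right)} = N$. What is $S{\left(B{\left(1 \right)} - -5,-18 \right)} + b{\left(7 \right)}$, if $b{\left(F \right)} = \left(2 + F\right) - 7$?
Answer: $\frac{5}{6} \approx 0.83333$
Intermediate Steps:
$b{\left(F \right)} = -5 + F$
$S{\left(B{\left(1 \right)} - -5,-18 \right)} + b{\left(7 \right)} = - \frac{7}{1 - -5} + \left(-5 + 7\right) = - \frac{7}{1 + 5} + 2 = - \frac{7}{6} + 2 = \frac{5}{6}$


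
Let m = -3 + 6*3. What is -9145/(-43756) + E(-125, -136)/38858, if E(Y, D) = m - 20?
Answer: 177568815/850135324 ≈ 0.20887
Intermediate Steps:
m = 15 (m = -3 + 18 = 15)
E(Y, D) = -5 (E(Y, D) = 15 - 20 = -5)
-9145/(-43756) + E(-125, -136)/38858 = -9145/(-43756) - 5/38858 = -9145*(-1/43756) - 5*1/38858 = 9145/43756 - 5/38858 = 177568815/850135324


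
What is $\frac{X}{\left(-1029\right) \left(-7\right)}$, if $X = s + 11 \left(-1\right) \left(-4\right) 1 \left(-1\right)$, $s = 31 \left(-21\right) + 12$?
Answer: $- \frac{683}{7203} \approx -0.094822$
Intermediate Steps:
$s = -639$ ($s = -651 + 12 = -639$)
$X = -683$ ($X = -639 + 11 \left(-1\right) \left(-4\right) 1 \left(-1\right) = -639 + 11 \cdot 4 \cdot 1 \left(-1\right) = -639 + 11 \cdot 4 \left(-1\right) = -639 + 44 \left(-1\right) = -639 - 44 = -683$)
$\frac{X}{\left(-1029\right) \left(-7\right)} = - \frac{683}{\left(-1029\right) \left(-7\right)} = - \frac{683}{7203}$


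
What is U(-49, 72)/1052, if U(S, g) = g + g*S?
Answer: -864/263 ≈ -3.2852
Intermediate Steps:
U(S, g) = g + S*g
U(-49, 72)/1052 = (72*(1 - 49))/1052 = (72*(-48))*(1/1052) = -3456*1/1052 = -864/263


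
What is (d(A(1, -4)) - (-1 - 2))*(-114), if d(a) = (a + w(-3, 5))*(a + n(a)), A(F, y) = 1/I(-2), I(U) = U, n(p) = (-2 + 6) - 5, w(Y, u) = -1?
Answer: -1197/2 ≈ -598.50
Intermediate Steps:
n(p) = -1 (n(p) = 4 - 5 = -1)
A(F, y) = -½ (A(F, y) = 1/(-2) = -½)
d(a) = (-1 + a)² (d(a) = (a - 1)*(a - 1) = (-1 + a)*(-1 + a) = (-1 + a)²)
(d(A(1, -4)) - (-1 - 2))*(-114) = ((1 + (-½)² - 2*(-½)) - (-1 - 2))*(-114) = ((1 + ¼ + 1) - 1*(-3))*(-114) = (9/4 + 3)*(-114) = (21/4)*(-114) = -1197/2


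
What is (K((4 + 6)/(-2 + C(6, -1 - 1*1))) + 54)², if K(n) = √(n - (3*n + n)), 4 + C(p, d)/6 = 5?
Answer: (108 + I*√30)²/4 ≈ 2908.5 + 295.77*I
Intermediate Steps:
C(p, d) = 6 (C(p, d) = -24 + 6*5 = -24 + 30 = 6)
K(n) = √3*√(-n) (K(n) = √(n - 4*n) = √(-3*n) = √3*√(-n))
(K((4 + 6)/(-2 + C(6, -1 - 1*1))) + 54)² = (√3*√(-(4 + 6)/(-2 + 6)) + 54)² = (√3*√(-10/4) + 54)² = (√3*√(-1*5/2) + 54)² = (√3*√(-5/2) + 54)² = (√3*(I*√10/2) + 54)² = (I*√30/2 + 54)² = (54 + I*√30/2)²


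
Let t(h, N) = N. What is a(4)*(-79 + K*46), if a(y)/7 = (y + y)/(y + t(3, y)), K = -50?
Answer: -16653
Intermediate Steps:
a(y) = 7 (a(y) = 7*((y + y)/(y + y)) = 7*((2*y)/((2*y))) = 7*((2*y)*(1/(2*y))) = 7*1 = 7)
a(4)*(-79 + K*46) = 7*(-79 - 50*46) = 7*(-79 - 2300) = 7*(-2379) = -16653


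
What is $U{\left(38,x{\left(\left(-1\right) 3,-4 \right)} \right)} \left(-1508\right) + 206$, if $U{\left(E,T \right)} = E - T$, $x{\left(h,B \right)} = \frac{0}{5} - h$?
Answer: $-52574$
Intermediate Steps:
$x{\left(h,B \right)} = - h$ ($x{\left(h,B \right)} = 0 \cdot \frac{1}{5} - h = 0 - h = - h$)
$U{\left(38,x{\left(\left(-1\right) 3,-4 \right)} \right)} \left(-1508\right) + 206 = \left(38 - - \left(-1\right) 3\right) \left(-1508\right) + 206 = \left(38 - \left(-1\right) \left(-3\right)\right) \left(-1508\right) + 206 = \left(38 - 3\right) \left(-1508\right) + 206 = 35 \left(-1508\right) + 206 = -52780 + 206 = -52574$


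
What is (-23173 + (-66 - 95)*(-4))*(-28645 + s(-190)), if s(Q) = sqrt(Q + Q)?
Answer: 645343205 - 45058*I*sqrt(95) ≈ 6.4534e+8 - 4.3917e+5*I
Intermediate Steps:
s(Q) = sqrt(2)*sqrt(Q) (s(Q) = sqrt(2*Q) = sqrt(2)*sqrt(Q))
(-23173 + (-66 - 95)*(-4))*(-28645 + s(-190)) = (-23173 + (-66 - 95)*(-4))*(-28645 + sqrt(2)*sqrt(-190)) = (-23173 - 161*(-4))*(-28645 + sqrt(2)*(I*sqrt(190))) = (-23173 + 644)*(-28645 + 2*I*sqrt(95)) = -22529*(-28645 + 2*I*sqrt(95)) = 645343205 - 45058*I*sqrt(95)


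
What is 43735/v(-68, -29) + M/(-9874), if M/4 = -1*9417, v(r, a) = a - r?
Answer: 216654221/192543 ≈ 1125.2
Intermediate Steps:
M = -37668 (M = 4*(-1*9417) = 4*(-9417) = -37668)
43735/v(-68, -29) + M/(-9874) = 43735/(-29 - 1*(-68)) - 37668/(-9874) = 43735/(-29 + 68) - 37668*(-1/9874) = 43735/39 + 18834/4937 = 216654221/192543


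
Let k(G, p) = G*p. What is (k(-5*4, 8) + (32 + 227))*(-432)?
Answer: -42768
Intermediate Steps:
(k(-5*4, 8) + (32 + 227))*(-432) = (-5*4*8 + (32 + 227))*(-432) = (-20*8 + 259)*(-432) = (-160 + 259)*(-432) = 99*(-432) = -42768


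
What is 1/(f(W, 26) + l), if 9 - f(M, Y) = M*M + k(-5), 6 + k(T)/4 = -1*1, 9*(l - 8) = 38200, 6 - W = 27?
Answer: 9/34636 ≈ 0.00025985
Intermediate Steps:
W = -21 (W = 6 - 1*27 = 6 - 27 = -21)
l = 38272/9 (l = 8 + (⅑)*38200 = 8 + 38200/9 = 38272/9 ≈ 4252.4)
k(T) = -28 (k(T) = -24 + 4*(-1*1) = -24 + 4*(-1) = -24 - 4 = -28)
f(M, Y) = 37 - M² (f(M, Y) = 9 - (M*M - 28) = 9 - (M² - 28) = 9 - (-28 + M²) = 9 + (28 - M²) = 37 - M²)
1/(f(W, 26) + l) = 1/((37 - 1*(-21)²) + 38272/9) = 1/((37 - 1*441) + 38272/9) = 1/((37 - 441) + 38272/9) = 1/(-404 + 38272/9) = 1/(34636/9) = 9/34636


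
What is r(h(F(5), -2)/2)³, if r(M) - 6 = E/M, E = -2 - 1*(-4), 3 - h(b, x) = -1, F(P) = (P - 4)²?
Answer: 343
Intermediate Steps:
F(P) = (-4 + P)²
h(b, x) = 4 (h(b, x) = 3 - 1*(-1) = 3 + 1 = 4)
E = 2 (E = -2 + 4 = 2)
r(M) = 6 + 2/M
r(h(F(5), -2)/2)³ = (6 + 2/((4/2)))³ = (6 + 2/((4*(½))))³ = (6 + 2/2)³ = (6 + 2*(½))³ = (6 + 1)³ = 7³ = 343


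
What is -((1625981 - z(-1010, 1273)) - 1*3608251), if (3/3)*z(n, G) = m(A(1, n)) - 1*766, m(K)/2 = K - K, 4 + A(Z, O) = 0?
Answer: 1981504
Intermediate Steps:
A(Z, O) = -4 (A(Z, O) = -4 + 0 = -4)
m(K) = 0 (m(K) = 2*(K - K) = 2*0 = 0)
z(n, G) = -766 (z(n, G) = 0 - 1*766 = 0 - 766 = -766)
-((1625981 - z(-1010, 1273)) - 1*3608251) = -((1625981 - 1*(-766)) - 1*3608251) = -((1625981 + 766) - 3608251) = -(1626747 - 3608251) = -1*(-1981504) = 1981504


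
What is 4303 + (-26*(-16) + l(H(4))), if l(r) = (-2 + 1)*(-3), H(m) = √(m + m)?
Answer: 4722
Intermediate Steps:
H(m) = √2*√m (H(m) = √(2*m) = √2*√m)
l(r) = 3 (l(r) = -1*(-3) = 3)
4303 + (-26*(-16) + l(H(4))) = 4303 + (-26*(-16) + 3) = 4303 + (416 + 3) = 4303 + 419 = 4722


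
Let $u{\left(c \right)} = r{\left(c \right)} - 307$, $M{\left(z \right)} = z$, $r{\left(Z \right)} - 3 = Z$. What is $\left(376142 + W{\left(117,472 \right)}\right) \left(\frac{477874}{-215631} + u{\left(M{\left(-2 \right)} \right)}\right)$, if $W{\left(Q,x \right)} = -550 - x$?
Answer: $- \frac{2770092812800}{23959} \approx -1.1562 \cdot 10^{8}$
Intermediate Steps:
$r{\left(Z \right)} = 3 + Z$
$u{\left(c \right)} = -304 + c$ ($u{\left(c \right)} = \left(3 + c\right) - 307 = -304 + c$)
$\left(376142 + W{\left(117,472 \right)}\right) \left(\frac{477874}{-215631} + u{\left(M{\left(-2 \right)} \right)}\right) = \left(376142 - 1022\right) \left(\frac{477874}{-215631} - 306\right) = \left(376142 - 1022\right) \left(477874 \left(- \frac{1}{215631}\right) - 306\right) = \left(376142 - 1022\right) \left(- \frac{477874}{215631} - 306\right) = 375120 \left(- \frac{66460960}{215631}\right) = - \frac{2770092812800}{23959}$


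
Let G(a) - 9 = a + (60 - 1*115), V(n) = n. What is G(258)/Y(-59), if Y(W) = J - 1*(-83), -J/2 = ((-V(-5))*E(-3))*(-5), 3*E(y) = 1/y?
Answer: 1908/697 ≈ 2.7374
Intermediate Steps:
E(y) = 1/(3*y)
G(a) = -46 + a (G(a) = 9 + (a + (60 - 1*115)) = 9 + (a + (60 - 115)) = 9 + (a - 55) = 9 + (-55 + a) = -46 + a)
J = -50/9 (J = -2*(-1*(-5))*((⅓)/(-3))*(-5) = -2*5*((⅓)*(-⅓))*(-5) = -2*5*(-⅑)*(-5) = -(-10)*(-5)/9 = -2*25/9 = -50/9 ≈ -5.5556)
Y(W) = 697/9 (Y(W) = -50/9 - 1*(-83) = -50/9 + 83 = 697/9)
G(258)/Y(-59) = (-46 + 258)/(697/9) = 212*(9/697) = 1908/697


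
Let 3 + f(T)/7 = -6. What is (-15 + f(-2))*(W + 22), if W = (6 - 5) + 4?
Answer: -2106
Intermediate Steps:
W = 5 (W = 1 + 4 = 5)
f(T) = -63 (f(T) = -21 + 7*(-6) = -21 - 42 = -63)
(-15 + f(-2))*(W + 22) = (-15 - 63)*(5 + 22) = -78*27 = -2106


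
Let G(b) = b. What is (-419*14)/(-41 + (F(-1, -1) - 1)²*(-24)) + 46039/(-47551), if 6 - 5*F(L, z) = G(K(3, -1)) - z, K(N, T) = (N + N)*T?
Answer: 983769497/12831977 ≈ 76.665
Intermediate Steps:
K(N, T) = 2*N*T (K(N, T) = (2*N)*T = 2*N*T)
F(L, z) = 12/5 + z/5 (F(L, z) = 6/5 - (2*3*(-1) - z)/5 = 6/5 - (-6 - z)/5 = 6/5 + (6/5 + z/5) = 12/5 + z/5)
(-419*14)/(-41 + (F(-1, -1) - 1)²*(-24)) + 46039/(-47551) = (-419*14)/(-41 + ((12/5 + (⅕)*(-1)) - 1)²*(-24)) + 46039/(-47551) = -5866/(-41 + ((12/5 - ⅕) - 1)²*(-24)) + 46039*(-1/47551) = -5866/(-41 + (11/5 - 1)²*(-24)) - 6577/6793 = -5866/(-41 + (6/5)²*(-24)) - 6577/6793 = -5866/(-41 + (36/25)*(-24)) - 6577/6793 = -5866/(-41 - 864/25) - 6577/6793 = -5866/(-1889/25) - 6577/6793 = -5866*(-25/1889) - 6577/6793 = 146650/1889 - 6577/6793 = 983769497/12831977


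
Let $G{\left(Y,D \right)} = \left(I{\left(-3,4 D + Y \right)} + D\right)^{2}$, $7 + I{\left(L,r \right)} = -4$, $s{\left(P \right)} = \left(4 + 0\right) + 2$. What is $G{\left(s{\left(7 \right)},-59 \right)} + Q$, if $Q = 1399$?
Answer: $6299$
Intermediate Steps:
$s{\left(P \right)} = 6$ ($s{\left(P \right)} = 4 + 2 = 6$)
$I{\left(L,r \right)} = -11$ ($I{\left(L,r \right)} = -7 - 4 = -11$)
$G{\left(Y,D \right)} = \left(-11 + D\right)^{2}$
$G{\left(s{\left(7 \right)},-59 \right)} + Q = \left(-11 - 59\right)^{2} + 1399 = \left(-70\right)^{2} + 1399 = 4900 + 1399 = 6299$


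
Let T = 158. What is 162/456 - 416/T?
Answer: -13675/6004 ≈ -2.2776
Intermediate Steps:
162/456 - 416/T = 162/456 - 416/158 = 162*(1/456) - 416*1/158 = 27/76 - 208/79 = -13675/6004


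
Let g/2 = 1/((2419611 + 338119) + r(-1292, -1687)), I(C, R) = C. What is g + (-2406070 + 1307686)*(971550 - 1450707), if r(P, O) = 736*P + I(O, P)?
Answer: 950037525117919730/1805131 ≈ 5.2630e+11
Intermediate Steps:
r(P, O) = O + 736*P (r(P, O) = 736*P + O = O + 736*P)
g = 2/1805131 (g = 2/((2419611 + 338119) + (-1687 + 736*(-1292))) = 2/(2757730 + (-1687 - 950912)) = 2/(2757730 - 952599) = 2/1805131 ≈ 1.1080e-6)
g + (-2406070 + 1307686)*(971550 - 1450707) = 2/1805131 + (-2406070 + 1307686)*(971550 - 1450707) = 2/1805131 - 1098384*(-479157) = 2/1805131 + 526298382288 = 950037525117919730/1805131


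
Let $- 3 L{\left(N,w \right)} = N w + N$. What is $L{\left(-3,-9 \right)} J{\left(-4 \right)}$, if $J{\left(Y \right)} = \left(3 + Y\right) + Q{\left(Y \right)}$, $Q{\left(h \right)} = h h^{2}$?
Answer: $520$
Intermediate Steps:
$Q{\left(h \right)} = h^{3}$
$L{\left(N,w \right)} = - \frac{N}{3} - \frac{N w}{3}$ ($L{\left(N,w \right)} = - \frac{N w + N}{3} = - \frac{N + N w}{3} = - \frac{N}{3} - \frac{N w}{3}$)
$J{\left(Y \right)} = 3 + Y + Y^{3}$ ($J{\left(Y \right)} = \left(3 + Y\right) + Y^{3} = 3 + Y + Y^{3}$)
$L{\left(-3,-9 \right)} J{\left(-4 \right)} = \left(- \frac{1}{3}\right) \left(-3\right) \left(1 - 9\right) \left(3 - 4 + \left(-4\right)^{3}\right) = \left(- \frac{1}{3}\right) \left(-3\right) \left(-8\right) \left(3 - 4 - 64\right) = \left(-8\right) \left(-65\right) = 520$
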